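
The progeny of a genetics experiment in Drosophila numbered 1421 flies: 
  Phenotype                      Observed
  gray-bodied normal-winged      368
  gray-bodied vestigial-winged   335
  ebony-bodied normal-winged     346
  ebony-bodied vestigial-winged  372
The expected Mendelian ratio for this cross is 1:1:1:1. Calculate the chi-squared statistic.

Under the 1:1:1:1 hypothesis (Σ ratio = 4, N = 1421):
  gray-bodied normal-winged: 1421 × 1/4 = 355.25
  gray-bodied vestigial-winged: 1421 × 1/4 = 355.25
  ebony-bodied normal-winged: 1421 × 1/4 = 355.25
  ebony-bodied vestigial-winged: 1421 × 1/4 = 355.25
χ² = Σ (O − E)² / E
  gray-bodied normal-winged: (368 − 355.25)² / 355.25 = 0.4576
  gray-bodied vestigial-winged: (335 − 355.25)² / 355.25 = 1.1543
  ebony-bodied normal-winged: (346 − 355.25)² / 355.25 = 0.2409
  ebony-bodied vestigial-winged: (372 − 355.25)² / 355.25 = 0.7898
χ² = 0.4576 + 1.1543 + 0.2409 + 0.7898 = 2.6426 ≈ 2.643

2.643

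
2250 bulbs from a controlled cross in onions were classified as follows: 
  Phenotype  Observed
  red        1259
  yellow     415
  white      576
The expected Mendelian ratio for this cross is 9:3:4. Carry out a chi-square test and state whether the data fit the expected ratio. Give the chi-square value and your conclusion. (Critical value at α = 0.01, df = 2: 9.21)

Under the 9:3:4 hypothesis (Σ ratio = 16, N = 2250):
  red: 2250 × 9/16 = 1265.625
  yellow: 2250 × 3/16 = 421.875
  white: 2250 × 4/16 = 562.5
χ² = Σ (O − E)² / E
  red: (1259 − 1265.625)² / 1265.625 = 0.0347
  yellow: (415 − 421.875)² / 421.875 = 0.1120
  white: (576 − 562.5)² / 562.5 = 0.3240
χ² = 0.0347 + 0.1120 + 0.3240 = 0.4707 ≈ 0.471
Degrees of freedom = 3 − 1 = 2; critical value at α = 0.01 is 9.21.
Since 0.471 < 9.21, we fail to reject the null hypothesis — the data are consistent with the 9:3:4 ratio.

0.471; consistent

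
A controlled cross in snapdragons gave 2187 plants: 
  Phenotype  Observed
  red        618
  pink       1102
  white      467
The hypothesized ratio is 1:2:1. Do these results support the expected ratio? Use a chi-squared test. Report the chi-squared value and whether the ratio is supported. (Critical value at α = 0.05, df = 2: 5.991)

20.984; not consistent

Expected counts for N = 2187 under a 1:2:1 ratio (total parts = 4):
  red: 2187 × 1/4 = 546.75
  pink: 2187 × 2/4 = 1093.5
  white: 2187 × 1/4 = 546.75
χ² = Σ (O − E)² / E
  red: (618 − 546.75)² / 546.75 = 9.2850
  pink: (1102 − 1093.5)² / 1093.5 = 0.0661
  white: (467 − 546.75)² / 546.75 = 11.6325
χ² = 9.2850 + 0.0661 + 11.6325 = 20.9836 ≈ 20.984
Degrees of freedom = 3 − 1 = 2; critical value at α = 0.05 is 5.991.
Since 20.984 > 5.991, we reject the null hypothesis — the data do not fit the 1:2:1 ratio.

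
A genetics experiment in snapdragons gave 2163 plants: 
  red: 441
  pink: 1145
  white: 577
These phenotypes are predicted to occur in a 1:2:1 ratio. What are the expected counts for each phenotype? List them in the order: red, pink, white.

Total ratio parts = 4. Expected numbers out of 2163:
  red: 2163 × 1/4 = 540.75
  pink: 2163 × 2/4 = 1081.5
  white: 2163 × 1/4 = 540.75

540.75, 1081.5, 540.75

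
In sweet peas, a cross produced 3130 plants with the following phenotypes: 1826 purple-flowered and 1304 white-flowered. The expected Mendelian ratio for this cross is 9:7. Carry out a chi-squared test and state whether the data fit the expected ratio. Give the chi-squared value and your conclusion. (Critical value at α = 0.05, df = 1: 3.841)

Expected counts for N = 3130 under a 9:7 ratio (total parts = 16):
  purple-flowered: 3130 × 9/16 = 1760.625
  white-flowered: 3130 × 7/16 = 1369.375
χ² = Σ (O − E)² / E
  purple-flowered: (1826 − 1760.625)² / 1760.625 = 2.4275
  white-flowered: (1304 − 1369.375)² / 1369.375 = 3.1211
χ² = 2.4275 + 3.1211 = 5.5486 ≈ 5.549
Degrees of freedom = 2 − 1 = 1; critical value at α = 0.05 is 3.841.
Since 5.549 > 3.841, we reject the null hypothesis — the data do not fit the 9:7 ratio.

5.549; not consistent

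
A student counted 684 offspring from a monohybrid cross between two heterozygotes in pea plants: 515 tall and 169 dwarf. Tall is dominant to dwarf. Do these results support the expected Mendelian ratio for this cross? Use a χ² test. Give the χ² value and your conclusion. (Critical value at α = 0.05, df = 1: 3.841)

For a monohybrid cross between heterozygotes with complete dominance, the expected phenotypic ratio is 3:1.
Total ratio parts = 4. Expected numbers out of 684:
  tall: 684 × 3/4 = 513
  dwarf: 684 × 1/4 = 171
χ² = Σ (O − E)² / E
  tall: (515 − 513)² / 513 = 0.0078
  dwarf: (169 − 171)² / 171 = 0.0234
χ² = 0.0078 + 0.0234 = 0.0312 ≈ 0.031
Degrees of freedom = 2 − 1 = 1; critical value at α = 0.05 is 3.841.
Since 0.031 < 3.841, we fail to reject the null hypothesis — the data are consistent with the 3:1 ratio.

0.031; consistent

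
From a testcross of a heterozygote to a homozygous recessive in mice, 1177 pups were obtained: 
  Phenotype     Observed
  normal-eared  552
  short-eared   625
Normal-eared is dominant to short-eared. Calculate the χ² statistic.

4.528

A testcross of a heterozygote (Aa × aa) gives a 1:1 phenotypic ratio.
The 1:1 ratio has 2 parts, so with N = 1177 the expected counts are:
  normal-eared: 1177 × 1/2 = 588.5
  short-eared: 1177 × 1/2 = 588.5
χ² = Σ (O − E)² / E
  normal-eared: (552 − 588.5)² / 588.5 = 2.2638
  short-eared: (625 − 588.5)² / 588.5 = 2.2638
χ² = 2.2638 + 2.2638 = 4.5276 ≈ 4.528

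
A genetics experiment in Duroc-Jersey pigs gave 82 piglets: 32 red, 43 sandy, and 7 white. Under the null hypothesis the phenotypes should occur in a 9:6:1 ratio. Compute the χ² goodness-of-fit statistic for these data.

Total ratio parts = 16. Expected numbers out of 82:
  red: 82 × 9/16 = 46.125
  sandy: 82 × 6/16 = 30.75
  white: 82 × 1/16 = 5.125
χ² = Σ (O − E)² / E
  red: (32 − 46.125)² / 46.125 = 4.3255
  sandy: (43 − 30.75)² / 30.75 = 4.8801
  white: (7 − 5.125)² / 5.125 = 0.6860
χ² = 4.3255 + 4.8801 + 0.6860 = 9.8916 ≈ 9.892

9.892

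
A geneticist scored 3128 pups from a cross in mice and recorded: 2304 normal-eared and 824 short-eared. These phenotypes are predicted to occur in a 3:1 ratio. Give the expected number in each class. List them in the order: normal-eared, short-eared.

The 3:1 ratio has 4 parts, so with N = 3128 the expected counts are:
  normal-eared: 3128 × 3/4 = 2346
  short-eared: 3128 × 1/4 = 782

2346, 782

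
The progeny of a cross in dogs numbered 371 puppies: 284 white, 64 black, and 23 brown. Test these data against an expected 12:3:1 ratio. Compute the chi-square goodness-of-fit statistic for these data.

Under the 12:3:1 hypothesis (Σ ratio = 16, N = 371):
  white: 371 × 12/16 = 278.25
  black: 371 × 3/16 = 69.5625
  brown: 371 × 1/16 = 23.1875
χ² = Σ (O − E)² / E
  white: (284 − 278.25)² / 278.25 = 0.1188
  black: (64 − 69.5625)² / 69.5625 = 0.4448
  brown: (23 − 23.1875)² / 23.1875 = 0.0015
χ² = 0.1188 + 0.4448 + 0.0015 = 0.5651 ≈ 0.565

0.565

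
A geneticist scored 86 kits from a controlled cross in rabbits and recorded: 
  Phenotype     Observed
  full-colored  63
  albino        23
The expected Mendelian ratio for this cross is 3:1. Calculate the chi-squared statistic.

Under the 3:1 hypothesis (Σ ratio = 4, N = 86):
  full-colored: 86 × 3/4 = 64.5
  albino: 86 × 1/4 = 21.5
χ² = Σ (O − E)² / E
  full-colored: (63 − 64.5)² / 64.5 = 0.0349
  albino: (23 − 21.5)² / 21.5 = 0.1047
χ² = 0.0349 + 0.1047 = 0.1396 ≈ 0.140

0.140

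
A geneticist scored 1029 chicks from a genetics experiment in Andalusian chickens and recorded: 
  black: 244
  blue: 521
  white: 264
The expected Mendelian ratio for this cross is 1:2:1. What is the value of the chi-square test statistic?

Under the 1:2:1 hypothesis (Σ ratio = 4, N = 1029):
  black: 1029 × 1/4 = 257.25
  blue: 1029 × 2/4 = 514.5
  white: 1029 × 1/4 = 257.25
χ² = Σ (O − E)² / E
  black: (244 − 257.25)² / 257.25 = 0.6825
  blue: (521 − 514.5)² / 514.5 = 0.0821
  white: (264 − 257.25)² / 257.25 = 0.1771
χ² = 0.6825 + 0.0821 + 0.1771 = 0.9417 ≈ 0.942

0.942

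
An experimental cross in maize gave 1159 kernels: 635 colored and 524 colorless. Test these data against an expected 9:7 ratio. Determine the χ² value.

Under the 9:7 hypothesis (Σ ratio = 16, N = 1159):
  colored: 1159 × 9/16 = 651.9375
  colorless: 1159 × 7/16 = 507.0625
χ² = Σ (O − E)² / E
  colored: (635 − 651.9375)² / 651.9375 = 0.4400
  colorless: (524 − 507.0625)² / 507.0625 = 0.5658
χ² = 0.4400 + 0.5658 = 1.0058 ≈ 1.006

1.006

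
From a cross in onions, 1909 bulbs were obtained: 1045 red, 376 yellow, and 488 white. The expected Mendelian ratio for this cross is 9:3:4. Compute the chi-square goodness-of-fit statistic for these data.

Under the 9:3:4 hypothesis (Σ ratio = 16, N = 1909):
  red: 1909 × 9/16 = 1073.8125
  yellow: 1909 × 3/16 = 357.9375
  white: 1909 × 4/16 = 477.25
χ² = Σ (O − E)² / E
  red: (1045 − 1073.8125)² / 1073.8125 = 0.7731
  yellow: (376 − 357.9375)² / 357.9375 = 0.9115
  white: (488 − 477.25)² / 477.25 = 0.2421
χ² = 0.7731 + 0.9115 + 0.2421 = 1.9267 ≈ 1.927

1.927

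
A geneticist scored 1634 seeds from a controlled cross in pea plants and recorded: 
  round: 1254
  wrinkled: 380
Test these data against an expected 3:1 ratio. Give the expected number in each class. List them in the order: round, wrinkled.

1225.5, 408.5

Expected counts for N = 1634 under a 3:1 ratio (total parts = 4):
  round: 1634 × 3/4 = 1225.5
  wrinkled: 1634 × 1/4 = 408.5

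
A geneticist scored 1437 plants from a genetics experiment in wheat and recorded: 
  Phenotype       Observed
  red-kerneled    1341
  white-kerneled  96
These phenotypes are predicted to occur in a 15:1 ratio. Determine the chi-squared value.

The 15:1 ratio has 16 parts, so with N = 1437 the expected counts are:
  red-kerneled: 1437 × 15/16 = 1347.1875
  white-kerneled: 1437 × 1/16 = 89.8125
χ² = Σ (O − E)² / E
  red-kerneled: (1341 − 1347.1875)² / 1347.1875 = 0.0284
  white-kerneled: (96 − 89.8125)² / 89.8125 = 0.4263
χ² = 0.0284 + 0.4263 = 0.4547 ≈ 0.455

0.455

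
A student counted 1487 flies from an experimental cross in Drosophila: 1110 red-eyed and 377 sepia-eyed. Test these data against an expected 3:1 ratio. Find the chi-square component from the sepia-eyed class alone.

Expected counts for N = 1487 under a 3:1 ratio (total parts = 4):
  red-eyed: 1487 × 3/4 = 1115.25
  sepia-eyed: 1487 × 1/4 = 371.75
Contribution of sepia-eyed: (377 − 371.75)² / 371.75 = 0.0741

0.074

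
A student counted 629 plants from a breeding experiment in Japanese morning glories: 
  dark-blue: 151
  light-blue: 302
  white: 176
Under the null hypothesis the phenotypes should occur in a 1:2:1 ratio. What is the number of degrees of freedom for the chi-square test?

2

A goodness-of-fit test with 3 phenotype classes has df = 3 − 1 = 2.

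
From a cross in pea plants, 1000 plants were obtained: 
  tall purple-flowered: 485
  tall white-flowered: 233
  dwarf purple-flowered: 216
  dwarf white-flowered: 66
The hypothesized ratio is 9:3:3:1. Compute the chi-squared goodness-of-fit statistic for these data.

Total ratio parts = 16. Expected numbers out of 1000:
  tall purple-flowered: 1000 × 9/16 = 562.5
  tall white-flowered: 1000 × 3/16 = 187.5
  dwarf purple-flowered: 1000 × 3/16 = 187.5
  dwarf white-flowered: 1000 × 1/16 = 62.5
χ² = Σ (O − E)² / E
  tall purple-flowered: (485 − 562.5)² / 562.5 = 10.6778
  tall white-flowered: (233 − 187.5)² / 187.5 = 11.0413
  dwarf purple-flowered: (216 − 187.5)² / 187.5 = 4.3320
  dwarf white-flowered: (66 − 62.5)² / 62.5 = 0.1960
χ² = 10.6778 + 11.0413 + 4.3320 + 0.1960 = 26.2471 ≈ 26.247

26.247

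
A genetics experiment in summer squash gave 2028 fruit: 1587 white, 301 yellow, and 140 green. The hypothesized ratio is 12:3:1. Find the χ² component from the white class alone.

2.864

The 12:3:1 ratio has 16 parts, so with N = 2028 the expected counts are:
  white: 2028 × 12/16 = 1521
  yellow: 2028 × 3/16 = 380.25
  green: 2028 × 1/16 = 126.75
Contribution of white: (1587 − 1521)² / 1521 = 2.8639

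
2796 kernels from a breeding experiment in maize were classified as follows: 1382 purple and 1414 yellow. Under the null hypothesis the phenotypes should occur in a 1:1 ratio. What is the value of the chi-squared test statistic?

0.366

Under the 1:1 hypothesis (Σ ratio = 2, N = 2796):
  purple: 2796 × 1/2 = 1398
  yellow: 2796 × 1/2 = 1398
χ² = Σ (O − E)² / E
  purple: (1382 − 1398)² / 1398 = 0.1831
  yellow: (1414 − 1398)² / 1398 = 0.1831
χ² = 0.1831 + 0.1831 = 0.3662 ≈ 0.366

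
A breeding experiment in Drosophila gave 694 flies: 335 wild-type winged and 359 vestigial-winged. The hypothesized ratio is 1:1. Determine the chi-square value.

Under the 1:1 hypothesis (Σ ratio = 2, N = 694):
  wild-type winged: 694 × 1/2 = 347
  vestigial-winged: 694 × 1/2 = 347
χ² = Σ (O − E)² / E
  wild-type winged: (335 − 347)² / 347 = 0.4150
  vestigial-winged: (359 − 347)² / 347 = 0.4150
χ² = 0.4150 + 0.4150 = 0.830

0.830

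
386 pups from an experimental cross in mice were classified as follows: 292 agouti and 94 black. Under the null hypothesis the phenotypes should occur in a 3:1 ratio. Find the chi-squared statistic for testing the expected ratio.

The 3:1 ratio has 4 parts, so with N = 386 the expected counts are:
  agouti: 386 × 3/4 = 289.5
  black: 386 × 1/4 = 96.5
χ² = Σ (O − E)² / E
  agouti: (292 − 289.5)² / 289.5 = 0.0216
  black: (94 − 96.5)² / 96.5 = 0.0648
χ² = 0.0216 + 0.0648 = 0.0864 ≈ 0.086

0.086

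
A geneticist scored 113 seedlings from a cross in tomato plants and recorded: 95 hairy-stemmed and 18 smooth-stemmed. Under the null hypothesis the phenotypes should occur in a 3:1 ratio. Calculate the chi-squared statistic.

Expected counts for N = 113 under a 3:1 ratio (total parts = 4):
  hairy-stemmed: 113 × 3/4 = 84.75
  smooth-stemmed: 113 × 1/4 = 28.25
χ² = Σ (O − E)² / E
  hairy-stemmed: (95 − 84.75)² / 84.75 = 1.2397
  smooth-stemmed: (18 − 28.25)² / 28.25 = 3.7190
χ² = 1.2397 + 3.7190 = 4.9587 ≈ 4.959

4.959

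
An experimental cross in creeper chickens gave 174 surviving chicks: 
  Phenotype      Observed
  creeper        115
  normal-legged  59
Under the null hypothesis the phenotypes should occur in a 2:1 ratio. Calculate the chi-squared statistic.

Under the 2:1 hypothesis (Σ ratio = 3, N = 174):
  creeper: 174 × 2/3 = 116
  normal-legged: 174 × 1/3 = 58
χ² = Σ (O − E)² / E
  creeper: (115 − 116)² / 116 = 0.0086
  normal-legged: (59 − 58)² / 58 = 0.0172
χ² = 0.0086 + 0.0172 = 0.0258 ≈ 0.026

0.026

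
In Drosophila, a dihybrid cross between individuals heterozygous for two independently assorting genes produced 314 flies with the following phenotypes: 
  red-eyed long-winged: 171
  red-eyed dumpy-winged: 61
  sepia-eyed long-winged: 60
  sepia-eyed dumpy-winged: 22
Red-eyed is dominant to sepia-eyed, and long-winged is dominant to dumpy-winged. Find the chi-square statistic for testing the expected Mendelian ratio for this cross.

0.565

A dihybrid F₂ with independent assortment and complete dominance at both loci gives a 9:3:3:1 phenotypic ratio.
Expected counts for N = 314 under a 9:3:3:1 ratio (total parts = 16):
  red-eyed long-winged: 314 × 9/16 = 176.625
  red-eyed dumpy-winged: 314 × 3/16 = 58.875
  sepia-eyed long-winged: 314 × 3/16 = 58.875
  sepia-eyed dumpy-winged: 314 × 1/16 = 19.625
χ² = Σ (O − E)² / E
  red-eyed long-winged: (171 − 176.625)² / 176.625 = 0.1791
  red-eyed dumpy-winged: (61 − 58.875)² / 58.875 = 0.0767
  sepia-eyed long-winged: (60 − 58.875)² / 58.875 = 0.0215
  sepia-eyed dumpy-winged: (22 − 19.625)² / 19.625 = 0.2874
χ² = 0.1791 + 0.0767 + 0.0215 + 0.2874 = 0.5647 ≈ 0.565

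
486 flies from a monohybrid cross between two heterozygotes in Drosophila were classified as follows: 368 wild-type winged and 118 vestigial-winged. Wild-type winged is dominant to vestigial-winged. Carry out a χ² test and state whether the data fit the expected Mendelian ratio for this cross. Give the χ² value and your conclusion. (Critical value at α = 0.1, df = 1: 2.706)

For a monohybrid cross between heterozygotes with complete dominance, the expected phenotypic ratio is 3:1.
The 3:1 ratio has 4 parts, so with N = 486 the expected counts are:
  wild-type winged: 486 × 3/4 = 364.5
  vestigial-winged: 486 × 1/4 = 121.5
χ² = Σ (O − E)² / E
  wild-type winged: (368 − 364.5)² / 364.5 = 0.0336
  vestigial-winged: (118 − 121.5)² / 121.5 = 0.1008
χ² = 0.0336 + 0.1008 = 0.1344 ≈ 0.134
Degrees of freedom = 2 − 1 = 1; critical value at α = 0.1 is 2.706.
Since 0.134 < 2.706, we fail to reject the null hypothesis — the data are consistent with the 3:1 ratio.

0.134; consistent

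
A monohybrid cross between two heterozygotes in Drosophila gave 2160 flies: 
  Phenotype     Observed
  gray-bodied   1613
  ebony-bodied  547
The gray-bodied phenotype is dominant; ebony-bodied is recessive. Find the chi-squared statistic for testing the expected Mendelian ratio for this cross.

0.121

For a monohybrid cross between heterozygotes with complete dominance, the expected phenotypic ratio is 3:1.
Total ratio parts = 4. Expected numbers out of 2160:
  gray-bodied: 2160 × 3/4 = 1620
  ebony-bodied: 2160 × 1/4 = 540
χ² = Σ (O − E)² / E
  gray-bodied: (1613 − 1620)² / 1620 = 0.0302
  ebony-bodied: (547 − 540)² / 540 = 0.0907
χ² = 0.0302 + 0.0907 = 0.1209 ≈ 0.121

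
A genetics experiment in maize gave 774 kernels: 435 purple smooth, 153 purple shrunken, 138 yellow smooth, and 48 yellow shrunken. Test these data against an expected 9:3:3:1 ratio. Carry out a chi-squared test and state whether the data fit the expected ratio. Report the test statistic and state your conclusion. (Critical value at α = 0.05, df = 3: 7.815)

0.780; consistent

Expected counts for N = 774 under a 9:3:3:1 ratio (total parts = 16):
  purple smooth: 774 × 9/16 = 435.375
  purple shrunken: 774 × 3/16 = 145.125
  yellow smooth: 774 × 3/16 = 145.125
  yellow shrunken: 774 × 1/16 = 48.375
χ² = Σ (O − E)² / E
  purple smooth: (435 − 435.375)² / 435.375 = 0.0003
  purple shrunken: (153 − 145.125)² / 145.125 = 0.4273
  yellow smooth: (138 − 145.125)² / 145.125 = 0.3498
  yellow shrunken: (48 − 48.375)² / 48.375 = 0.0029
χ² = 0.0003 + 0.4273 + 0.3498 + 0.0029 = 0.7803 ≈ 0.780
Degrees of freedom = 4 − 1 = 3; critical value at α = 0.05 is 7.815.
Since 0.780 < 7.815, we fail to reject the null hypothesis — the data are consistent with the 9:3:3:1 ratio.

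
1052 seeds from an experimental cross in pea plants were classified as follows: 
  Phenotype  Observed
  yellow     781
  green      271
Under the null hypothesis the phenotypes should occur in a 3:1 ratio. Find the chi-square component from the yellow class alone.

0.081

Under the 3:1 hypothesis (Σ ratio = 4, N = 1052):
  yellow: 1052 × 3/4 = 789
  green: 1052 × 1/4 = 263
Contribution of yellow: (781 − 789)² / 789 = 0.0811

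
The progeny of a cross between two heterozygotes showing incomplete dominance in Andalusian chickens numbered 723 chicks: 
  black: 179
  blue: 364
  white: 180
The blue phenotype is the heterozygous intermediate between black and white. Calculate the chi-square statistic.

0.037

With incomplete dominance, a heterozygote × heterozygote cross gives a 1:2:1 phenotypic ratio.
The 1:2:1 ratio has 4 parts, so with N = 723 the expected counts are:
  black: 723 × 1/4 = 180.75
  blue: 723 × 2/4 = 361.5
  white: 723 × 1/4 = 180.75
χ² = Σ (O − E)² / E
  black: (179 − 180.75)² / 180.75 = 0.0169
  blue: (364 − 361.5)² / 361.5 = 0.0173
  white: (180 − 180.75)² / 180.75 = 0.0031
χ² = 0.0169 + 0.0173 + 0.0031 = 0.0373 ≈ 0.037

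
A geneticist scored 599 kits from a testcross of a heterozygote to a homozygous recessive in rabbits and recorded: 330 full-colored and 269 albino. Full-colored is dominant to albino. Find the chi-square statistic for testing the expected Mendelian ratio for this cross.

6.212

A testcross of a heterozygote (Aa × aa) gives a 1:1 phenotypic ratio.
Under the 1:1 hypothesis (Σ ratio = 2, N = 599):
  full-colored: 599 × 1/2 = 299.5
  albino: 599 × 1/2 = 299.5
χ² = Σ (O − E)² / E
  full-colored: (330 − 299.5)² / 299.5 = 3.1060
  albino: (269 − 299.5)² / 299.5 = 3.1060
χ² = 3.1060 + 3.1060 = 6.212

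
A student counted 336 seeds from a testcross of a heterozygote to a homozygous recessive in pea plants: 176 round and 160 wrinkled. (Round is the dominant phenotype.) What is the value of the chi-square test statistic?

A testcross of a heterozygote (Aa × aa) gives a 1:1 phenotypic ratio.
The 1:1 ratio has 2 parts, so with N = 336 the expected counts are:
  round: 336 × 1/2 = 168
  wrinkled: 336 × 1/2 = 168
χ² = Σ (O − E)² / E
  round: (176 − 168)² / 168 = 0.3810
  wrinkled: (160 − 168)² / 168 = 0.3810
χ² = 0.3810 + 0.3810 = 0.762

0.762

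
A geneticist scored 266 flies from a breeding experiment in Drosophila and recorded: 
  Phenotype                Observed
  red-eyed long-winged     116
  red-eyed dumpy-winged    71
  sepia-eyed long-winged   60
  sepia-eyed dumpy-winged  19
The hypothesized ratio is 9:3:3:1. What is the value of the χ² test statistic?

18.899

The 9:3:3:1 ratio has 16 parts, so with N = 266 the expected counts are:
  red-eyed long-winged: 266 × 9/16 = 149.625
  red-eyed dumpy-winged: 266 × 3/16 = 49.875
  sepia-eyed long-winged: 266 × 3/16 = 49.875
  sepia-eyed dumpy-winged: 266 × 1/16 = 16.625
χ² = Σ (O − E)² / E
  red-eyed long-winged: (116 − 149.625)² / 149.625 = 7.5565
  red-eyed dumpy-winged: (71 − 49.875)² / 49.875 = 8.9477
  sepia-eyed long-winged: (60 − 49.875)² / 49.875 = 2.0555
  sepia-eyed dumpy-winged: (19 − 16.625)² / 16.625 = 0.3393
χ² = 7.5565 + 8.9477 + 2.0555 + 0.3393 = 18.899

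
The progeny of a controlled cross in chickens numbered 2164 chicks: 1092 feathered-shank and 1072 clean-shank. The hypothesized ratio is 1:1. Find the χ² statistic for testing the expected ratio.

Under the 1:1 hypothesis (Σ ratio = 2, N = 2164):
  feathered-shank: 2164 × 1/2 = 1082
  clean-shank: 2164 × 1/2 = 1082
χ² = Σ (O − E)² / E
  feathered-shank: (1092 − 1082)² / 1082 = 0.0924
  clean-shank: (1072 − 1082)² / 1082 = 0.0924
χ² = 0.0924 + 0.0924 = 0.1848 ≈ 0.185

0.185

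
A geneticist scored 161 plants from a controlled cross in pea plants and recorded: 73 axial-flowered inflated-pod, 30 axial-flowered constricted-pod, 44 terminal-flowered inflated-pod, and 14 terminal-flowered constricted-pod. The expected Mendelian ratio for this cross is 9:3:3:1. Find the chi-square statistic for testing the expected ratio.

11.268

The 9:3:3:1 ratio has 16 parts, so with N = 161 the expected counts are:
  axial-flowered inflated-pod: 161 × 9/16 = 90.5625
  axial-flowered constricted-pod: 161 × 3/16 = 30.1875
  terminal-flowered inflated-pod: 161 × 3/16 = 30.1875
  terminal-flowered constricted-pod: 161 × 1/16 = 10.0625
χ² = Σ (O − E)² / E
  axial-flowered inflated-pod: (73 − 90.5625)² / 90.5625 = 3.4058
  axial-flowered constricted-pod: (30 − 30.1875)² / 30.1875 = 0.0012
  terminal-flowered inflated-pod: (44 − 30.1875)² / 30.1875 = 6.3200
  terminal-flowered constricted-pod: (14 − 10.0625)² / 10.0625 = 1.5408
χ² = 3.4058 + 0.0012 + 6.3200 + 1.5408 = 11.2678 ≈ 11.268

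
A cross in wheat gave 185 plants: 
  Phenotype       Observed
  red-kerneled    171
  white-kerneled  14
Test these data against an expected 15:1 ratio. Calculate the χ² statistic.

The 15:1 ratio has 16 parts, so with N = 185 the expected counts are:
  red-kerneled: 185 × 15/16 = 173.4375
  white-kerneled: 185 × 1/16 = 11.5625
χ² = Σ (O − E)² / E
  red-kerneled: (171 − 173.4375)² / 173.4375 = 0.0343
  white-kerneled: (14 − 11.5625)² / 11.5625 = 0.5139
χ² = 0.0343 + 0.5139 = 0.5482 ≈ 0.548

0.548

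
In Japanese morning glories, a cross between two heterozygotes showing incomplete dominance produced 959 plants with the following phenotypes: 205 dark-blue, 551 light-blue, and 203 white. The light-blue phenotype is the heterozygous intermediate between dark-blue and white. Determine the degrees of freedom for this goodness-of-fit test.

With incomplete dominance, a heterozygote × heterozygote cross gives a 1:2:1 phenotypic ratio.
A goodness-of-fit test with 3 phenotype classes has df = 3 − 1 = 2.

2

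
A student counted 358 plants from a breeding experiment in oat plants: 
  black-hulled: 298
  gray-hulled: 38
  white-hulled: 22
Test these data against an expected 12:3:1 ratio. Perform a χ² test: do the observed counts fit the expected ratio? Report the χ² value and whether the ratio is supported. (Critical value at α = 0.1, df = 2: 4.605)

The 12:3:1 ratio has 16 parts, so with N = 358 the expected counts are:
  black-hulled: 358 × 12/16 = 268.5
  gray-hulled: 358 × 3/16 = 67.125
  white-hulled: 358 × 1/16 = 22.375
χ² = Σ (O − E)² / E
  black-hulled: (298 − 268.5)² / 268.5 = 3.2412
  gray-hulled: (38 − 67.125)² / 67.125 = 12.6371
  white-hulled: (22 − 22.375)² / 22.375 = 0.0063
χ² = 3.2412 + 12.6371 + 0.0063 = 15.8846 ≈ 15.885
Degrees of freedom = 3 − 1 = 2; critical value at α = 0.1 is 4.605.
Since 15.885 > 4.605, we reject the null hypothesis — the data do not fit the 12:3:1 ratio.

15.885; not consistent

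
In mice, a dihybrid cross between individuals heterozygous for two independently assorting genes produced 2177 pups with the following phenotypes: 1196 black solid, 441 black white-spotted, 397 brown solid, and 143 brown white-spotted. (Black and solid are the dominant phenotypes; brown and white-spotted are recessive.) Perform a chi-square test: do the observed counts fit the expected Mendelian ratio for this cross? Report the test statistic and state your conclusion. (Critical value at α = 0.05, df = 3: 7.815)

A dihybrid F₂ with independent assortment and complete dominance at both loci gives a 9:3:3:1 phenotypic ratio.
Total ratio parts = 16. Expected numbers out of 2177:
  black solid: 2177 × 9/16 = 1224.5625
  black white-spotted: 2177 × 3/16 = 408.1875
  brown solid: 2177 × 3/16 = 408.1875
  brown white-spotted: 2177 × 1/16 = 136.0625
χ² = Σ (O − E)² / E
  black solid: (1196 − 1224.5625)² / 1224.5625 = 0.6662
  black white-spotted: (441 − 408.1875)² / 408.1875 = 2.6377
  brown solid: (397 − 408.1875)² / 408.1875 = 0.3066
  brown white-spotted: (143 − 136.0625)² / 136.0625 = 0.3537
χ² = 0.6662 + 2.6377 + 0.3066 + 0.3537 = 3.9642 ≈ 3.964
Degrees of freedom = 4 − 1 = 3; critical value at α = 0.05 is 7.815.
Since 3.964 < 7.815, we fail to reject the null hypothesis — the data are consistent with the 9:3:3:1 ratio.

3.964; consistent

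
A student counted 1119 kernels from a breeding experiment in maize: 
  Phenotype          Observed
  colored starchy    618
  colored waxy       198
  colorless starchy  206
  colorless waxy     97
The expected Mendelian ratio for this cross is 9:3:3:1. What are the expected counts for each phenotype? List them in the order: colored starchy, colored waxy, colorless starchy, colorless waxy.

629.4375, 209.8125, 209.8125, 69.9375

Total ratio parts = 16. Expected numbers out of 1119:
  colored starchy: 1119 × 9/16 = 629.4375
  colored waxy: 1119 × 3/16 = 209.8125
  colorless starchy: 1119 × 3/16 = 209.8125
  colorless waxy: 1119 × 1/16 = 69.9375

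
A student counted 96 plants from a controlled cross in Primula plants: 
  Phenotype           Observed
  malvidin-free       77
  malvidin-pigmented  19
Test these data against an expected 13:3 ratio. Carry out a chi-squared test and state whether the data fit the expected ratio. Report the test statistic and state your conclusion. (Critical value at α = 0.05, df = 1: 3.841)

Under the 13:3 hypothesis (Σ ratio = 16, N = 96):
  malvidin-free: 96 × 13/16 = 78
  malvidin-pigmented: 96 × 3/16 = 18
χ² = Σ (O − E)² / E
  malvidin-free: (77 − 78)² / 78 = 0.0128
  malvidin-pigmented: (19 − 18)² / 18 = 0.0556
χ² = 0.0128 + 0.0556 = 0.0684 ≈ 0.068
Degrees of freedom = 2 − 1 = 1; critical value at α = 0.05 is 3.841.
Since 0.068 < 3.841, we fail to reject the null hypothesis — the data are consistent with the 13:3 ratio.

0.068; consistent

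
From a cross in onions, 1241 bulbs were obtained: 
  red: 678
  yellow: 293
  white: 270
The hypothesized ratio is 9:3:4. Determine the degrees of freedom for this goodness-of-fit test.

2

A goodness-of-fit test with 3 phenotype classes has df = 3 − 1 = 2.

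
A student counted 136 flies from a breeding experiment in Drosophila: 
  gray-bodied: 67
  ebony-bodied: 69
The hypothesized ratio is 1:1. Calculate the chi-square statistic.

0.029

Total ratio parts = 2. Expected numbers out of 136:
  gray-bodied: 136 × 1/2 = 68
  ebony-bodied: 136 × 1/2 = 68
χ² = Σ (O − E)² / E
  gray-bodied: (67 − 68)² / 68 = 0.0147
  ebony-bodied: (69 − 68)² / 68 = 0.0147
χ² = 0.0147 + 0.0147 = 0.0294 ≈ 0.029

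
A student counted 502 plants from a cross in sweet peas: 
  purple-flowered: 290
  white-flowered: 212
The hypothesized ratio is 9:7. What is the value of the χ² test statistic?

0.471

Under the 9:7 hypothesis (Σ ratio = 16, N = 502):
  purple-flowered: 502 × 9/16 = 282.375
  white-flowered: 502 × 7/16 = 219.625
χ² = Σ (O − E)² / E
  purple-flowered: (290 − 282.375)² / 282.375 = 0.2059
  white-flowered: (212 − 219.625)² / 219.625 = 0.2647
χ² = 0.2059 + 0.2647 = 0.4706 ≈ 0.471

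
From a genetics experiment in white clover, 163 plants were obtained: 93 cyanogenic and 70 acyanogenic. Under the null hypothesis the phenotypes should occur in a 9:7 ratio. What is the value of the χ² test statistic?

Under the 9:7 hypothesis (Σ ratio = 16, N = 163):
  cyanogenic: 163 × 9/16 = 91.6875
  acyanogenic: 163 × 7/16 = 71.3125
χ² = Σ (O − E)² / E
  cyanogenic: (93 − 91.6875)² / 91.6875 = 0.0188
  acyanogenic: (70 − 71.3125)² / 71.3125 = 0.0242
χ² = 0.0188 + 0.0242 = 0.043

0.043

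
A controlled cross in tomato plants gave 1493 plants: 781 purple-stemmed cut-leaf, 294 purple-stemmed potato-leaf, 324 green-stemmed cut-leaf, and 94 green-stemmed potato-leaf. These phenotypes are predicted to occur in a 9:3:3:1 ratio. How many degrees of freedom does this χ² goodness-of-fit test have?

A goodness-of-fit test with 4 phenotype classes has df = 4 − 1 = 3.

3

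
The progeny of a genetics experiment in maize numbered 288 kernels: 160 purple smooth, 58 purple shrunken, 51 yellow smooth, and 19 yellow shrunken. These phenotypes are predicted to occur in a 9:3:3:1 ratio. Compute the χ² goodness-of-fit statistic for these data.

0.543

Expected counts for N = 288 under a 9:3:3:1 ratio (total parts = 16):
  purple smooth: 288 × 9/16 = 162
  purple shrunken: 288 × 3/16 = 54
  yellow smooth: 288 × 3/16 = 54
  yellow shrunken: 288 × 1/16 = 18
χ² = Σ (O − E)² / E
  purple smooth: (160 − 162)² / 162 = 0.0247
  purple shrunken: (58 − 54)² / 54 = 0.2963
  yellow smooth: (51 − 54)² / 54 = 0.1667
  yellow shrunken: (19 − 18)² / 18 = 0.0556
χ² = 0.0247 + 0.2963 + 0.1667 + 0.0556 = 0.5433 ≈ 0.543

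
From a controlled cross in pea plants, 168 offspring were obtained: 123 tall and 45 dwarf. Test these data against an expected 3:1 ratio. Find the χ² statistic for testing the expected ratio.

Under the 3:1 hypothesis (Σ ratio = 4, N = 168):
  tall: 168 × 3/4 = 126
  dwarf: 168 × 1/4 = 42
χ² = Σ (O − E)² / E
  tall: (123 − 126)² / 126 = 0.0714
  dwarf: (45 − 42)² / 42 = 0.2143
χ² = 0.0714 + 0.2143 = 0.2857 ≈ 0.286

0.286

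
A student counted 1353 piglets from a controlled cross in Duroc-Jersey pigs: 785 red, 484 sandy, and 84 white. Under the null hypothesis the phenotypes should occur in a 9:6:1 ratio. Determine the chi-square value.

1.834

The 9:6:1 ratio has 16 parts, so with N = 1353 the expected counts are:
  red: 1353 × 9/16 = 761.0625
  sandy: 1353 × 6/16 = 507.375
  white: 1353 × 1/16 = 84.5625
χ² = Σ (O − E)² / E
  red: (785 − 761.0625)² / 761.0625 = 0.7529
  sandy: (484 − 507.375)² / 507.375 = 1.0769
  white: (84 − 84.5625)² / 84.5625 = 0.0037
χ² = 0.7529 + 1.0769 + 0.0037 = 1.8335 ≈ 1.834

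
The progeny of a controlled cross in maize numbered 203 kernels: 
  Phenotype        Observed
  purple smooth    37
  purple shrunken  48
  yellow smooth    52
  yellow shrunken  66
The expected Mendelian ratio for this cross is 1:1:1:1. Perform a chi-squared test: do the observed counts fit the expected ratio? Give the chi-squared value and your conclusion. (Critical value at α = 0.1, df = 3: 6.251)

Expected counts for N = 203 under a 1:1:1:1 ratio (total parts = 4):
  purple smooth: 203 × 1/4 = 50.75
  purple shrunken: 203 × 1/4 = 50.75
  yellow smooth: 203 × 1/4 = 50.75
  yellow shrunken: 203 × 1/4 = 50.75
χ² = Σ (O − E)² / E
  purple smooth: (37 − 50.75)² / 50.75 = 3.7254
  purple shrunken: (48 − 50.75)² / 50.75 = 0.1490
  yellow smooth: (52 − 50.75)² / 50.75 = 0.0308
  yellow shrunken: (66 − 50.75)² / 50.75 = 4.5825
χ² = 3.7254 + 0.1490 + 0.0308 + 4.5825 = 8.4877 ≈ 8.488
Degrees of freedom = 4 − 1 = 3; critical value at α = 0.1 is 6.251.
Since 8.488 > 6.251, we reject the null hypothesis — the data do not fit the 1:1:1:1 ratio.

8.488; not consistent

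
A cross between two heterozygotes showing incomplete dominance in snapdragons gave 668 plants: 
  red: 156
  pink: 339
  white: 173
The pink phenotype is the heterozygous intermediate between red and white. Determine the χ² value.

With incomplete dominance, a heterozygote × heterozygote cross gives a 1:2:1 phenotypic ratio.
Total ratio parts = 4. Expected numbers out of 668:
  red: 668 × 1/4 = 167
  pink: 668 × 2/4 = 334
  white: 668 × 1/4 = 167
χ² = Σ (O − E)² / E
  red: (156 − 167)² / 167 = 0.7246
  pink: (339 − 334)² / 334 = 0.0749
  white: (173 − 167)² / 167 = 0.2156
χ² = 0.7246 + 0.0749 + 0.2156 = 1.0151 ≈ 1.015

1.015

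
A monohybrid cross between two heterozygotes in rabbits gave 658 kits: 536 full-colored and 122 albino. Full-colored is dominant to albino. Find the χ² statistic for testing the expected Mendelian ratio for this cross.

For a monohybrid cross between heterozygotes with complete dominance, the expected phenotypic ratio is 3:1.
The 3:1 ratio has 4 parts, so with N = 658 the expected counts are:
  full-colored: 658 × 3/4 = 493.5
  albino: 658 × 1/4 = 164.5
χ² = Σ (O − E)² / E
  full-colored: (536 − 493.5)² / 493.5 = 3.6601
  albino: (122 − 164.5)² / 164.5 = 10.9802
χ² = 3.6601 + 10.9802 = 14.6403 ≈ 14.640

14.640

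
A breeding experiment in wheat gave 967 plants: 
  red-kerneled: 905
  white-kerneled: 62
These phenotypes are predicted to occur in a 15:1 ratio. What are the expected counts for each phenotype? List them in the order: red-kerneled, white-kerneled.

Total ratio parts = 16. Expected numbers out of 967:
  red-kerneled: 967 × 15/16 = 906.5625
  white-kerneled: 967 × 1/16 = 60.4375

906.5625, 60.4375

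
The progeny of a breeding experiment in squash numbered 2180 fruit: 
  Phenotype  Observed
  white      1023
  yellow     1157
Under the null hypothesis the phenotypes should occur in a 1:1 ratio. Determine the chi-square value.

8.237

Expected counts for N = 2180 under a 1:1 ratio (total parts = 2):
  white: 2180 × 1/2 = 1090
  yellow: 2180 × 1/2 = 1090
χ² = Σ (O − E)² / E
  white: (1023 − 1090)² / 1090 = 4.1183
  yellow: (1157 − 1090)² / 1090 = 4.1183
χ² = 4.1183 + 4.1183 = 8.2366 ≈ 8.237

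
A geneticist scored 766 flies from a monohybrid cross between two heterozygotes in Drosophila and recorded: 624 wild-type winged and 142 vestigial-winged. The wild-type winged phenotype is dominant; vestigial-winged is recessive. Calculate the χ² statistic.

17.060

For a monohybrid cross between heterozygotes with complete dominance, the expected phenotypic ratio is 3:1.
Total ratio parts = 4. Expected numbers out of 766:
  wild-type winged: 766 × 3/4 = 574.5
  vestigial-winged: 766 × 1/4 = 191.5
χ² = Σ (O − E)² / E
  wild-type winged: (624 − 574.5)² / 574.5 = 4.2650
  vestigial-winged: (142 − 191.5)² / 191.5 = 12.7950
χ² = 4.2650 + 12.7950 = 17.060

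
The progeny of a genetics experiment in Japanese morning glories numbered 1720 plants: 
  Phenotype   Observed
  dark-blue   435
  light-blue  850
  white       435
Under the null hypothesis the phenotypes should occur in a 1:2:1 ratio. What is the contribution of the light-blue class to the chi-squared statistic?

Under the 1:2:1 hypothesis (Σ ratio = 4, N = 1720):
  dark-blue: 1720 × 1/4 = 430
  light-blue: 1720 × 2/4 = 860
  white: 1720 × 1/4 = 430
Contribution of light-blue: (850 − 860)² / 860 = 0.1163

0.116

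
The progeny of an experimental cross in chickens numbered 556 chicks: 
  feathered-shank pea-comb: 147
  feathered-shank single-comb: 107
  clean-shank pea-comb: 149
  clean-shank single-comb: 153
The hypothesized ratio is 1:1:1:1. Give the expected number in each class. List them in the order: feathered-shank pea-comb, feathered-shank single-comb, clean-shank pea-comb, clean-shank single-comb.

The 1:1:1:1 ratio has 4 parts, so with N = 556 the expected counts are:
  feathered-shank pea-comb: 556 × 1/4 = 139
  feathered-shank single-comb: 556 × 1/4 = 139
  clean-shank pea-comb: 556 × 1/4 = 139
  clean-shank single-comb: 556 × 1/4 = 139

139, 139, 139, 139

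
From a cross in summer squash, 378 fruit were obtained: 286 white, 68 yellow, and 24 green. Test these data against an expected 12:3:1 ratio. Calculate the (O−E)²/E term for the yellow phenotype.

0.117

Total ratio parts = 16. Expected numbers out of 378:
  white: 378 × 12/16 = 283.5
  yellow: 378 × 3/16 = 70.875
  green: 378 × 1/16 = 23.625
Contribution of yellow: (68 − 70.875)² / 70.875 = 0.1166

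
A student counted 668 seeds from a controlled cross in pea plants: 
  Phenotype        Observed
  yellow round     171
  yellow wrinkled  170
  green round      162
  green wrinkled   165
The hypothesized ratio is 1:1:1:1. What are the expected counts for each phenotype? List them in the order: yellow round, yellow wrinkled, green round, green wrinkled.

Under the 1:1:1:1 hypothesis (Σ ratio = 4, N = 668):
  yellow round: 668 × 1/4 = 167
  yellow wrinkled: 668 × 1/4 = 167
  green round: 668 × 1/4 = 167
  green wrinkled: 668 × 1/4 = 167

167, 167, 167, 167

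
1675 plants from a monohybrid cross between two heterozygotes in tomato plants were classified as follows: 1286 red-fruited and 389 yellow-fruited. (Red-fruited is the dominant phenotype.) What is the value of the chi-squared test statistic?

2.818

For a monohybrid cross between heterozygotes with complete dominance, the expected phenotypic ratio is 3:1.
Under the 3:1 hypothesis (Σ ratio = 4, N = 1675):
  red-fruited: 1675 × 3/4 = 1256.25
  yellow-fruited: 1675 × 1/4 = 418.75
χ² = Σ (O − E)² / E
  red-fruited: (1286 − 1256.25)² / 1256.25 = 0.7045
  yellow-fruited: (389 − 418.75)² / 418.75 = 2.1136
χ² = 0.7045 + 2.1136 = 2.8181 ≈ 2.818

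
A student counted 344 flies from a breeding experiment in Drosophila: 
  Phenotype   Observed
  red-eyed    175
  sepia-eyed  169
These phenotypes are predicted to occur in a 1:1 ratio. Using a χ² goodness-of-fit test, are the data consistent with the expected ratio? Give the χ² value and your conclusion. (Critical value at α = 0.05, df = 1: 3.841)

The 1:1 ratio has 2 parts, so with N = 344 the expected counts are:
  red-eyed: 344 × 1/2 = 172
  sepia-eyed: 344 × 1/2 = 172
χ² = Σ (O − E)² / E
  red-eyed: (175 − 172)² / 172 = 0.0523
  sepia-eyed: (169 − 172)² / 172 = 0.0523
χ² = 0.0523 + 0.0523 = 0.1046 ≈ 0.105
Degrees of freedom = 2 − 1 = 1; critical value at α = 0.05 is 3.841.
Since 0.105 < 3.841, we fail to reject the null hypothesis — the data are consistent with the 1:1 ratio.

0.105; consistent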